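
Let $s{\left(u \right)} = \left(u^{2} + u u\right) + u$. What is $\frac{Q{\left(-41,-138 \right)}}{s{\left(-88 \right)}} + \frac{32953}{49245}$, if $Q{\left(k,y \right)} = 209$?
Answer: $\frac{1344853}{1969800} \approx 0.68274$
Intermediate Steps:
$s{\left(u \right)} = u + 2 u^{2}$ ($s{\left(u \right)} = \left(u^{2} + u^{2}\right) + u = 2 u^{2} + u = u + 2 u^{2}$)
$\frac{Q{\left(-41,-138 \right)}}{s{\left(-88 \right)}} + \frac{32953}{49245} = \frac{209}{\left(-88\right) \left(1 + 2 \left(-88\right)\right)} + \frac{32953}{49245} = \frac{209}{\left(-88\right) \left(1 - 176\right)} + 32953 \cdot \frac{1}{49245} = \frac{209}{\left(-88\right) \left(-175\right)} + \frac{32953}{49245} = \frac{209}{15400} + \frac{32953}{49245} = 209 \cdot \frac{1}{15400} + \frac{32953}{49245} = \frac{19}{1400} + \frac{32953}{49245} = \frac{1344853}{1969800}$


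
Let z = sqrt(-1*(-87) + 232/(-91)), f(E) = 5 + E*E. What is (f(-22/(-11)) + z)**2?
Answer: (819 + sqrt(699335))**2/8281 ≈ 330.87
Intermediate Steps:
f(E) = 5 + E**2
z = sqrt(699335)/91 (z = sqrt(87 + 232*(-1/91)) = sqrt(87 - 232/91) = sqrt(7685/91) = sqrt(699335)/91 ≈ 9.1897)
(f(-22/(-11)) + z)**2 = ((5 + (-22/(-11))**2) + sqrt(699335)/91)**2 = ((5 + (-22*(-1/11))**2) + sqrt(699335)/91)**2 = ((5 + 2**2) + sqrt(699335)/91)**2 = ((5 + 4) + sqrt(699335)/91)**2 = (9 + sqrt(699335)/91)**2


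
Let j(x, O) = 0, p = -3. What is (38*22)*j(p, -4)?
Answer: 0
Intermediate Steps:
(38*22)*j(p, -4) = (38*22)*0 = 836*0 = 0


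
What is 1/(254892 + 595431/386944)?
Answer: 386944/98629525479 ≈ 3.9232e-6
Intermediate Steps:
1/(254892 + 595431/386944) = 1/(98629525479/386944) = 386944/98629525479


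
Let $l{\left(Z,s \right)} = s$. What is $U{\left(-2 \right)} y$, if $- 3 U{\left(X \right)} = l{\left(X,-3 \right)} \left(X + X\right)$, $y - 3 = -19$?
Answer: $64$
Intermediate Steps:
$y = -16$ ($y = 3 - 19 = -16$)
$U{\left(X \right)} = 2 X$ ($U{\left(X \right)} = - \frac{\left(-3\right) \left(X + X\right)}{3} = - \frac{\left(-3\right) 2 X}{3} = - \frac{\left(-6\right) X}{3} = 2 X$)
$U{\left(-2 \right)} y = 2 \left(-2\right) \left(-16\right) = \left(-4\right) \left(-16\right) = 64$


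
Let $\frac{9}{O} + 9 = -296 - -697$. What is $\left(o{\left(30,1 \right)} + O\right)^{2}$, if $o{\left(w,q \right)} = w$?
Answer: $\frac{138509361}{153664} \approx 901.38$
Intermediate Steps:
$O = \frac{9}{392}$ ($O = \frac{9}{-9 - -401} = \frac{9}{-9 + \left(-296 + 697\right)} = \frac{9}{-9 + 401} = \frac{9}{392} \approx 0.022959$)
$\left(o{\left(30,1 \right)} + O\right)^{2} = \left(30 + \frac{9}{392}\right)^{2} = \left(\frac{11769}{392}\right)^{2} = \frac{138509361}{153664}$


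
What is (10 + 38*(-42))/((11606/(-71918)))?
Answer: 8147282/829 ≈ 9827.8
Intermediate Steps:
(10 + 38*(-42))/((11606/(-71918))) = (10 - 1596)/((11606*(-1/71918))) = -1586/(-829/5137) = -1586*(-5137/829) = 8147282/829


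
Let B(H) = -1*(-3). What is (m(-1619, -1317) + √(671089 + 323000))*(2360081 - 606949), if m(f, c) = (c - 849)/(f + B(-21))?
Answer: 474660489/202 + 1753132*√994089 ≈ 1.7503e+9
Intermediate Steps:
B(H) = 3
m(f, c) = (-849 + c)/(3 + f) (m(f, c) = (c - 849)/(f + 3) = (-849 + c)/(3 + f))
(m(-1619, -1317) + √(671089 + 323000))*(2360081 - 606949) = ((-849 - 1317)/(3 - 1619) + √(671089 + 323000))*(2360081 - 606949) = (-2166/(-1616) + √994089)*1753132 = (-1/1616*(-2166) + √994089)*1753132 = (1083/808 + √994089)*1753132 = 474660489/202 + 1753132*√994089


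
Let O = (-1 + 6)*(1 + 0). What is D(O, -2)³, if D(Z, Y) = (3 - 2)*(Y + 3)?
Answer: 1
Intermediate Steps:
O = 5 (O = 5*1 = 5)
D(Z, Y) = 3 + Y (D(Z, Y) = 1*(3 + Y) = 3 + Y)
D(O, -2)³ = (3 - 2)³ = 1³ = 1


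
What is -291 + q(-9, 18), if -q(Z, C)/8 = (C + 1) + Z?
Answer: -371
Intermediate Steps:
q(Z, C) = -8 - 8*C - 8*Z (q(Z, C) = -8*((C + 1) + Z) = -8*((1 + C) + Z) = -8*(1 + C + Z) = -8 - 8*C - 8*Z)
-291 + q(-9, 18) = -291 + (-8 - 8*18 - 8*(-9)) = -291 + (-8 - 144 + 72) = -291 - 80 = -371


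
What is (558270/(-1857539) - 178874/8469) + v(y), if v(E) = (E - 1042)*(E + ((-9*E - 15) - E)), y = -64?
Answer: -9761196501810322/15731497791 ≈ -6.2049e+5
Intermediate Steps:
v(E) = (-1042 + E)*(-15 - 9*E) (v(E) = (-1042 + E)*(E + ((-15 - 9*E) - E)) = (-1042 + E)*(E + (-15 - 10*E)) = (-1042 + E)*(-15 - 9*E))
(558270/(-1857539) - 178874/8469) + v(y) = (558270/(-1857539) - 178874/8469) + (15630 - 9*(-64)² + 9363*(-64)) = (558270*(-1/1857539) - 178874*1/8469) + (15630 - 9*4096 - 599232) = (-558270/1857539 - 178874/8469) + (15630 - 36864 - 599232) = -336993419716/15731497791 - 620466 = -9761196501810322/15731497791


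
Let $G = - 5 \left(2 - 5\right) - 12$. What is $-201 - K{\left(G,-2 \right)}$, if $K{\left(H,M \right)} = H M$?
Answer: $-195$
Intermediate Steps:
$G = 3$ ($G = \left(-5\right) \left(-3\right) - 12 = 15 - 12 = 3$)
$-201 - K{\left(G,-2 \right)} = -201 - 3 \left(-2\right) = -201 - -6 = -201 + 6 = -195$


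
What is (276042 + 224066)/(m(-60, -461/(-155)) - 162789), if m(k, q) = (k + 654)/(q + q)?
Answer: -16467842/5357121 ≈ -3.0740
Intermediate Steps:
m(k, q) = (654 + k)/(2*q) (m(k, q) = (654 + k)/((2*q)) = (654 + k)*(1/(2*q)) = (654 + k)/(2*q))
(276042 + 224066)/(m(-60, -461/(-155)) - 162789) = (276042 + 224066)/((654 - 60)/(2*((-461/(-155)))) - 162789) = 500108/((½)*594/(-461*(-1/155)) - 162789) = 500108/((½)*594/(461/155) - 162789) = 500108/((½)*(155/461)*594 - 162789) = 500108/(46035/461 - 162789) = 500108/(-74999694/461) = 500108*(-461/74999694) = -16467842/5357121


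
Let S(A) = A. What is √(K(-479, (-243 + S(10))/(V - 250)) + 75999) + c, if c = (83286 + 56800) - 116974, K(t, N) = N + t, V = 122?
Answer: 23112 + √19333586/16 ≈ 23387.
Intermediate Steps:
c = 23112 (c = 140086 - 116974 = 23112)
√(K(-479, (-243 + S(10))/(V - 250)) + 75999) + c = √(((-243 + 10)/(122 - 250) - 479) + 75999) + 23112 = √((-233/(-128) - 479) + 75999) + 23112 = √((-233*(-1/128) - 479) + 75999) + 23112 = √((233/128 - 479) + 75999) + 23112 = √(-61079/128 + 75999) + 23112 = √(9666793/128) + 23112 = √19333586/16 + 23112 = 23112 + √19333586/16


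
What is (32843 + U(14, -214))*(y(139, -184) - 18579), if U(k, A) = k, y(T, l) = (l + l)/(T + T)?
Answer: -84858623905/139 ≈ -6.1049e+8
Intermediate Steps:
y(T, l) = l/T (y(T, l) = (2*l)/((2*T)) = (2*l)*(1/(2*T)) = l/T)
(32843 + U(14, -214))*(y(139, -184) - 18579) = (32843 + 14)*(-184/139 - 18579) = 32857*(-184*1/139 - 18579) = 32857*(-184/139 - 18579) = 32857*(-2582665/139) = -84858623905/139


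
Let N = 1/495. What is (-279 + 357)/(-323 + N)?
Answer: -19305/79942 ≈ -0.24149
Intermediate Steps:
N = 1/495 ≈ 0.0020202
(-279 + 357)/(-323 + N) = (-279 + 357)/(-323 + 1/495) = 78/(-159884/495) = 78*(-495/159884) = -19305/79942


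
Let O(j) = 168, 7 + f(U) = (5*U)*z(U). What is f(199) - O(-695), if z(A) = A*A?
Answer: 39402820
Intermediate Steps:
z(A) = A²
f(U) = -7 + 5*U³ (f(U) = -7 + (5*U)*U² = -7 + 5*U³)
f(199) - O(-695) = (-7 + 5*199³) - 1*168 = (-7 + 5*7880599) - 168 = (-7 + 39402995) - 168 = 39402988 - 168 = 39402820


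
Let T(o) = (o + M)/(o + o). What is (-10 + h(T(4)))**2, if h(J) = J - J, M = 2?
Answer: 100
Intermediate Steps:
T(o) = (2 + o)/(2*o) (T(o) = (o + 2)/(o + o) = (2 + o)/((2*o)) = (2 + o)*(1/(2*o)) = (2 + o)/(2*o))
h(J) = 0
(-10 + h(T(4)))**2 = (-10 + 0)**2 = (-10)**2 = 100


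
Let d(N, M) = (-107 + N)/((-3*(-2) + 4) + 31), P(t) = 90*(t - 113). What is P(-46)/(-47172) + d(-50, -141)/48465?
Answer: 4737915691/15622305030 ≈ 0.30328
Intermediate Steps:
P(t) = -10170 + 90*t (P(t) = 90*(-113 + t) = -10170 + 90*t)
d(N, M) = -107/41 + N/41 (d(N, M) = (-107 + N)/((6 + 4) + 31) = (-107 + N)/(10 + 31) = (-107 + N)/41 = (-107 + N)*(1/41) = -107/41 + N/41)
P(-46)/(-47172) + d(-50, -141)/48465 = (-10170 + 90*(-46))/(-47172) + (-107/41 + (1/41)*(-50))/48465 = (-10170 - 4140)*(-1/47172) + (-107/41 - 50/41)*(1/48465) = -14310*(-1/47172) - 157/41*1/48465 = 2385/7862 - 157/1987065 = 4737915691/15622305030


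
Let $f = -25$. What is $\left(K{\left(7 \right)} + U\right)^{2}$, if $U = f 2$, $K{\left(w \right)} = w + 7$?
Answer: $1296$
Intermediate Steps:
$K{\left(w \right)} = 7 + w$
$U = -50$ ($U = \left(-25\right) 2 = -50$)
$\left(K{\left(7 \right)} + U\right)^{2} = \left(\left(7 + 7\right) - 50\right)^{2} = \left(14 - 50\right)^{2} = \left(-36\right)^{2} = 1296$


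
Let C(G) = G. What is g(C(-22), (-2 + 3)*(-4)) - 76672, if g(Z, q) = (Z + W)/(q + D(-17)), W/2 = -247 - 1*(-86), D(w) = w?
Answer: -1609768/21 ≈ -76656.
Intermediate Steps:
W = -322 (W = 2*(-247 - 1*(-86)) = 2*(-247 + 86) = 2*(-161) = -322)
g(Z, q) = (-322 + Z)/(-17 + q) (g(Z, q) = (Z - 322)/(q - 17) = (-322 + Z)/(-17 + q))
g(C(-22), (-2 + 3)*(-4)) - 76672 = (-322 - 22)/(-17 + (-2 + 3)*(-4)) - 76672 = -344/(-17 + 1*(-4)) - 76672 = -344/(-17 - 4) - 76672 = -344/(-21) - 76672 = -1/21*(-344) - 76672 = 344/21 - 76672 = -1609768/21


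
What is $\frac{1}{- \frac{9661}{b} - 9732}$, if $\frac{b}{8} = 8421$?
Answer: $- \frac{67368}{655635037} \approx -0.00010275$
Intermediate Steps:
$b = 67368$ ($b = 8 \cdot 8421 = 67368$)
$\frac{1}{- \frac{9661}{b} - 9732} = \frac{1}{- \frac{9661}{67368} - 9732} = \frac{1}{- \frac{655635037}{67368}} = - \frac{67368}{655635037}$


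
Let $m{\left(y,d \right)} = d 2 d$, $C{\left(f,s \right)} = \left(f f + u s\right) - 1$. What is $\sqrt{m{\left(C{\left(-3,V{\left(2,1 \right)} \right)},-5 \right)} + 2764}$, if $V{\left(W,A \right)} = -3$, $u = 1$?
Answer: $\sqrt{2814} \approx 53.047$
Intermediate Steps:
$C{\left(f,s \right)} = -1 + s + f^{2}$ ($C{\left(f,s \right)} = \left(f f + 1 s\right) - 1 = \left(f^{2} + s\right) - 1 = \left(s + f^{2}\right) - 1 = -1 + s + f^{2}$)
$m{\left(y,d \right)} = 2 d^{2}$ ($m{\left(y,d \right)} = 2 d d = 2 d^{2}$)
$\sqrt{m{\left(C{\left(-3,V{\left(2,1 \right)} \right)},-5 \right)} + 2764} = \sqrt{2 \left(-5\right)^{2} + 2764} = \sqrt{2 \cdot 25 + 2764} = \sqrt{50 + 2764} = \sqrt{2814}$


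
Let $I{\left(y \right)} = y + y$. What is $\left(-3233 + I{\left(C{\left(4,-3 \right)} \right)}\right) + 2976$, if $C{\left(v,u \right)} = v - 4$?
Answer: $-257$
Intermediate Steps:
$C{\left(v,u \right)} = -4 + v$ ($C{\left(v,u \right)} = v - 4 = -4 + v$)
$I{\left(y \right)} = 2 y$
$\left(-3233 + I{\left(C{\left(4,-3 \right)} \right)}\right) + 2976 = \left(-3233 + 2 \left(-4 + 4\right)\right) + 2976 = \left(-3233 + 2 \cdot 0\right) + 2976 = \left(-3233 + 0\right) + 2976 = -3233 + 2976 = -257$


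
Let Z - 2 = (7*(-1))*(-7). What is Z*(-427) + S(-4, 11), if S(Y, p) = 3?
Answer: -21774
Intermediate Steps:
Z = 51 (Z = 2 + (7*(-1))*(-7) = 2 - 7*(-7) = 2 + 49 = 51)
Z*(-427) + S(-4, 11) = 51*(-427) + 3 = -21777 + 3 = -21774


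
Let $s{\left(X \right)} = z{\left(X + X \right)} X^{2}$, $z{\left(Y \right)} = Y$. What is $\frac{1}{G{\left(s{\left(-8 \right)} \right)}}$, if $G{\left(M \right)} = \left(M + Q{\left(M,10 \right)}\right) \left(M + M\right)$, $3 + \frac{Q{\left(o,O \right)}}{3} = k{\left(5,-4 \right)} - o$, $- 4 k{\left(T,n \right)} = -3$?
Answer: $- \frac{1}{4180480} \approx -2.3921 \cdot 10^{-7}$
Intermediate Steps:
$k{\left(T,n \right)} = \frac{3}{4}$ ($k{\left(T,n \right)} = \left(- \frac{1}{4}\right) \left(-3\right) = \frac{3}{4}$)
$Q{\left(o,O \right)} = - \frac{27}{4} - 3 o$ ($Q{\left(o,O \right)} = -9 + 3 \left(\frac{3}{4} - o\right) = -9 - \left(- \frac{9}{4} + 3 o\right) = - \frac{27}{4} - 3 o$)
$s{\left(X \right)} = 2 X^{3}$ ($s{\left(X \right)} = \left(X + X\right) X^{2} = 2 X X^{2} = 2 X^{3}$)
$G{\left(M \right)} = 2 M \left(- \frac{27}{4} - 2 M\right)$ ($G{\left(M \right)} = \left(M - \left(\frac{27}{4} + 3 M\right)\right) \left(M + M\right) = \left(- \frac{27}{4} - 2 M\right) 2 M = 2 M \left(- \frac{27}{4} - 2 M\right)$)
$\frac{1}{G{\left(s{\left(-8 \right)} \right)}} = \frac{1}{\left(- \frac{1}{2}\right) 2 \left(-8\right)^{3} \left(27 + 8 \cdot 2 \left(-8\right)^{3}\right)} = \frac{1}{\left(- \frac{1}{2}\right) 2 \left(-512\right) \left(27 + 8 \cdot 2 \left(-512\right)\right)} = \frac{1}{\left(- \frac{1}{2}\right) \left(-1024\right) \left(27 + 8 \left(-1024\right)\right)} = \frac{1}{\left(- \frac{1}{2}\right) \left(-1024\right) \left(27 - 8192\right)} = \frac{1}{\left(- \frac{1}{2}\right) \left(-1024\right) \left(-8165\right)} = \frac{1}{-4180480} = - \frac{1}{4180480}$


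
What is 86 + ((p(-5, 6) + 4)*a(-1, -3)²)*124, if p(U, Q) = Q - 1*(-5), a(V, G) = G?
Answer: 16826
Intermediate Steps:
p(U, Q) = 5 + Q (p(U, Q) = Q + 5 = 5 + Q)
86 + ((p(-5, 6) + 4)*a(-1, -3)²)*124 = 86 + (((5 + 6) + 4)*(-3)²)*124 = 86 + ((11 + 4)*9)*124 = 86 + (15*9)*124 = 86 + 135*124 = 86 + 16740 = 16826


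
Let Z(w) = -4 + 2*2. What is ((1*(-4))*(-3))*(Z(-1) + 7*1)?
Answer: 84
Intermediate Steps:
Z(w) = 0 (Z(w) = -4 + 4 = 0)
((1*(-4))*(-3))*(Z(-1) + 7*1) = ((1*(-4))*(-3))*(0 + 7*1) = (-4*(-3))*(0 + 7) = 12*7 = 84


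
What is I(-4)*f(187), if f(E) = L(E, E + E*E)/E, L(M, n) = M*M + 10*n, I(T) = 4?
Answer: 8268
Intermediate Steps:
L(M, n) = M² + 10*n
f(E) = (10*E + 11*E²)/E (f(E) = (E² + 10*(E + E*E))/E = (E² + 10*(E + E²))/E = (E² + (10*E + 10*E²))/E = (10*E + 11*E²)/E)
I(-4)*f(187) = 4*(10 + 11*187) = 4*(10 + 2057) = 4*2067 = 8268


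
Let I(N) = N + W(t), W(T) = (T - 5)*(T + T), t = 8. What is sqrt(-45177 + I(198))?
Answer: I*sqrt(44931) ≈ 211.97*I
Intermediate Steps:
W(T) = 2*T*(-5 + T) (W(T) = (-5 + T)*(2*T) = 2*T*(-5 + T))
I(N) = 48 + N (I(N) = N + 2*8*(-5 + 8) = N + 2*8*3 = N + 48 = 48 + N)
sqrt(-45177 + I(198)) = sqrt(-45177 + (48 + 198)) = sqrt(-45177 + 246) = sqrt(-44931) = I*sqrt(44931)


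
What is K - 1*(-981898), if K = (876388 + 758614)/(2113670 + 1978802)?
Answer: 2009195853429/2046236 ≈ 9.8190e+5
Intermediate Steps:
K = 817501/2046236 (K = 1635002/4092472 = 1635002*(1/4092472) = 817501/2046236 ≈ 0.39951)
K - 1*(-981898) = 817501/2046236 - 1*(-981898) = 817501/2046236 + 981898 = 2009195853429/2046236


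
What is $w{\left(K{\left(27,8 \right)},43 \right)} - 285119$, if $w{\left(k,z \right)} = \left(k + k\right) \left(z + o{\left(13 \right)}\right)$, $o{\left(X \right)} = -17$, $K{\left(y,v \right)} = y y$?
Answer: $-247211$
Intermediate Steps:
$K{\left(y,v \right)} = y^{2}$
$w{\left(k,z \right)} = 2 k \left(-17 + z\right)$ ($w{\left(k,z \right)} = \left(k + k\right) \left(z - 17\right) = 2 k \left(-17 + z\right)$)
$w{\left(K{\left(27,8 \right)},43 \right)} - 285119 = 2 \cdot 27^{2} \left(-17 + 43\right) - 285119 = 2 \cdot 729 \cdot 26 - 285119 = 37908 - 285119 = -247211$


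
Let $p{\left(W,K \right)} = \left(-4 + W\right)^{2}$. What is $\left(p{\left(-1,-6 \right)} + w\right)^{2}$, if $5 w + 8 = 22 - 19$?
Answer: $576$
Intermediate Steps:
$w = -1$ ($w = - \frac{8}{5} + \frac{22 - 19}{5} = - \frac{8}{5} + \frac{1}{5} \cdot 3 = - \frac{8}{5} + \frac{3}{5} = -1$)
$\left(p{\left(-1,-6 \right)} + w\right)^{2} = \left(\left(-4 - 1\right)^{2} - 1\right)^{2} = \left(\left(-5\right)^{2} - 1\right)^{2} = \left(25 - 1\right)^{2} = 24^{2} = 576$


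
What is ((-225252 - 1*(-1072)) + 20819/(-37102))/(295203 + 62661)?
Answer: -8317547179/13277470128 ≈ -0.62644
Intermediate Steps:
((-225252 - 1*(-1072)) + 20819/(-37102))/(295203 + 62661) = ((-225252 + 1072) + 20819*(-1/37102))/357864 = (-224180 - 20819/37102)*(1/357864) = -8317547179/37102*1/357864 = -8317547179/13277470128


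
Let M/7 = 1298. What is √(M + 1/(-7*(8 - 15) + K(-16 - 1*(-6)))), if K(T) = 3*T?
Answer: √3280065/19 ≈ 95.321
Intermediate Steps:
M = 9086 (M = 7*1298 = 9086)
√(M + 1/(-7*(8 - 15) + K(-16 - 1*(-6)))) = √(9086 + 1/(-7*(8 - 15) + 3*(-16 - 1*(-6)))) = √(9086 + 1/(-7*(-7) + 3*(-16 + 6))) = √(9086 + 1/(49 + 3*(-10))) = √(9086 + 1/(49 - 30)) = √(9086 + 1/19) = √(172635/19) = √3280065/19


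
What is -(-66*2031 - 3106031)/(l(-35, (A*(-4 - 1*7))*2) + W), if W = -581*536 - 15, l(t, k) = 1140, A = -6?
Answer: -3240077/310291 ≈ -10.442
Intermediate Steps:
W = -311431 (W = -311416 - 15 = -311431)
-(-66*2031 - 3106031)/(l(-35, (A*(-4 - 1*7))*2) + W) = -(-66*2031 - 3106031)/(1140 - 311431) = -(-134046 - 3106031)/(-310291) = -(-3240077)*(-1)/310291 = -1*3240077/310291 = -3240077/310291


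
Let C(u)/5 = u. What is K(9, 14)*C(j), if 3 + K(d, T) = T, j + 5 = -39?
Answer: -2420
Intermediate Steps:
j = -44 (j = -5 - 39 = -44)
K(d, T) = -3 + T
C(u) = 5*u
K(9, 14)*C(j) = (-3 + 14)*(5*(-44)) = 11*(-220) = -2420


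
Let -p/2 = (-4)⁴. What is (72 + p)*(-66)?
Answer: 29040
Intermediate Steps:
p = -512 (p = -2*(-4)⁴ = -2*256 = -512)
(72 + p)*(-66) = (72 - 512)*(-66) = -440*(-66) = 29040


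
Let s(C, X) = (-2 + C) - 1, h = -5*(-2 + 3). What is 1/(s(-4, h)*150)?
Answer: -1/1050 ≈ -0.00095238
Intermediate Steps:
h = -5 (h = -5*1 = -5)
s(C, X) = -3 + C
1/(s(-4, h)*150) = 1/((-3 - 4)*150) = 1/(-7*150) = 1/(-1050) = -1/1050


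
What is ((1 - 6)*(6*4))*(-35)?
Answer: 4200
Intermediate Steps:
((1 - 6)*(6*4))*(-35) = -5*24*(-35) = -120*(-35) = 4200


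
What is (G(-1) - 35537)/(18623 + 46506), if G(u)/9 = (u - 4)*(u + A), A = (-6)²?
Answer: -37112/65129 ≈ -0.56982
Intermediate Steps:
A = 36
G(u) = 9*(-4 + u)*(36 + u) (G(u) = 9*((u - 4)*(u + 36)) = 9*((-4 + u)*(36 + u)) = 9*(-4 + u)*(36 + u))
(G(-1) - 35537)/(18623 + 46506) = ((-1296 + 9*(-1)² + 288*(-1)) - 35537)/(18623 + 46506) = ((-1296 + 9*1 - 288) - 35537)/65129 = ((-1296 + 9 - 288) - 35537)*(1/65129) = (-1575 - 35537)*(1/65129) = -37112*1/65129 = -37112/65129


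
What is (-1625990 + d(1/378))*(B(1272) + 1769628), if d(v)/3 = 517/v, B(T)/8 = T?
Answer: -1850483576448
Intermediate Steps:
B(T) = 8*T
d(v) = 1551/v (d(v) = 3*(517/v) = 1551/v)
(-1625990 + d(1/378))*(B(1272) + 1769628) = (-1625990 + 1551/(1/378))*(8*1272 + 1769628) = (-1625990 + 1551/(1/378))*(10176 + 1769628) = (-1625990 + 1551*378)*1779804 = (-1625990 + 586278)*1779804 = -1039712*1779804 = -1850483576448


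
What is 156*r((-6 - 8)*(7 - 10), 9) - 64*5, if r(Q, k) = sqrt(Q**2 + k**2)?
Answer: -320 + 468*sqrt(205) ≈ 6380.7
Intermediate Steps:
156*r((-6 - 8)*(7 - 10), 9) - 64*5 = 156*sqrt(((-6 - 8)*(7 - 10))**2 + 9**2) - 64*5 = 156*sqrt((-14*(-3))**2 + 81) - 16*20 = 156*sqrt(42**2 + 81) - 320 = 156*sqrt(1764 + 81) - 320 = 156*sqrt(1845) - 320 = 156*(3*sqrt(205)) - 320 = 468*sqrt(205) - 320 = -320 + 468*sqrt(205)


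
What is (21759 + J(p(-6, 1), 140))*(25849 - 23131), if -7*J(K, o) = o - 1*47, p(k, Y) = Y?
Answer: 413733960/7 ≈ 5.9105e+7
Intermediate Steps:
J(K, o) = 47/7 - o/7 (J(K, o) = -(o - 1*47)/7 = -(o - 47)/7 = -(-47 + o)/7 = 47/7 - o/7)
(21759 + J(p(-6, 1), 140))*(25849 - 23131) = (21759 + (47/7 - ⅐*140))*(25849 - 23131) = (21759 + (47/7 - 20))*2718 = (21759 - 93/7)*2718 = (152220/7)*2718 = 413733960/7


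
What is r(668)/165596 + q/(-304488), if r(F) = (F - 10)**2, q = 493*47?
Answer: 31998829379/12605498712 ≈ 2.5385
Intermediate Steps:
q = 23171
r(F) = (-10 + F)**2
r(668)/165596 + q/(-304488) = (-10 + 668)**2/165596 + 23171/(-304488) = 658**2*(1/165596) + 23171*(-1/304488) = 432964*(1/165596) - 23171/304488 = 108241/41399 - 23171/304488 = 31998829379/12605498712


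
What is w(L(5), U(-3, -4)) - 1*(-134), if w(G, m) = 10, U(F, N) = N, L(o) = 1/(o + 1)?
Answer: 144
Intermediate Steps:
L(o) = 1/(1 + o)
w(L(5), U(-3, -4)) - 1*(-134) = 10 - 1*(-134) = 10 + 134 = 144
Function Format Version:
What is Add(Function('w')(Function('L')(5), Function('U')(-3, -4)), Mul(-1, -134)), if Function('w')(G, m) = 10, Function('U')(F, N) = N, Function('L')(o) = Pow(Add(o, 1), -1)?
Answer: 144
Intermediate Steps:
Function('L')(o) = Pow(Add(1, o), -1)
Add(Function('w')(Function('L')(5), Function('U')(-3, -4)), Mul(-1, -134)) = Add(10, Mul(-1, -134)) = Add(10, 134) = 144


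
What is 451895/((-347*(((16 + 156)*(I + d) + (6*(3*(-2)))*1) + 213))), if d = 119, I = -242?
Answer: 451895/7279713 ≈ 0.062076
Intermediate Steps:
451895/((-347*(((16 + 156)*(I + d) + (6*(3*(-2)))*1) + 213))) = 451895/((-347*(((16 + 156)*(-242 + 119) + (6*(3*(-2)))*1) + 213))) = 451895/((-347*((172*(-123) + (6*(-6))*1) + 213))) = 451895/((-347*((-21156 - 36*1) + 213))) = 451895/((-347*((-21156 - 36) + 213))) = 451895/((-347*(-21192 + 213))) = 451895/((-347*(-20979))) = 451895/7279713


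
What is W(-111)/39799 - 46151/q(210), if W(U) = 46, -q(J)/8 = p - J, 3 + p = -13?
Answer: -1836680481/71956592 ≈ -25.525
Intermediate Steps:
p = -16 (p = -3 - 13 = -16)
q(J) = 128 + 8*J (q(J) = -8*(-16 - J) = 128 + 8*J)
W(-111)/39799 - 46151/q(210) = 46/39799 - 46151/(128 + 8*210) = 46*(1/39799) - 46151/(128 + 1680) = 46/39799 - 46151/1808 = -1836680481/71956592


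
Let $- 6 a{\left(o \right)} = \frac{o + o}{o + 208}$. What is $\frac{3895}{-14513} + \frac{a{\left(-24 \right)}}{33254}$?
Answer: $- \frac{129523699}{482615302} \approx -0.26838$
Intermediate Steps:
$a{\left(o \right)} = - \frac{o}{3 \left(208 + o\right)}$ ($a{\left(o \right)} = - \frac{\left(o + o\right) \frac{1}{o + 208}}{6} = - \frac{2 o \frac{1}{208 + o}}{6} = - \frac{o}{3 \left(208 + o\right)}$)
$\frac{3895}{-14513} + \frac{a{\left(-24 \right)}}{33254} = \frac{3895}{-14513} + \frac{\left(-1\right) \left(-24\right) \frac{1}{624 + 3 \left(-24\right)}}{33254} = 3895 \left(- \frac{1}{14513}\right) + \left(-1\right) \left(-24\right) \frac{1}{624 - 72} \cdot \frac{1}{33254} = - \frac{3895}{14513} + \left(-1\right) \left(-24\right) \frac{1}{552} \cdot \frac{1}{33254} = - \frac{3895}{14513} + \frac{1}{23} \cdot \frac{1}{33254} = - \frac{3895}{14513} + \frac{1}{764842} = - \frac{129523699}{482615302}$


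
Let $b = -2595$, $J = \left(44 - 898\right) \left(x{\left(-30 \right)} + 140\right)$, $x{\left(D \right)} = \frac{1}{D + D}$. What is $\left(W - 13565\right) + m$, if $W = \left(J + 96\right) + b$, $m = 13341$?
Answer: $- \frac{3668063}{30} \approx -1.2227 \cdot 10^{5}$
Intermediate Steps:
$x{\left(D \right)} = \frac{1}{2 D}$
$J = - \frac{3586373}{30}$ ($J = \left(44 - 898\right) \left(\frac{1}{2 \left(-30\right)} + 140\right) = - 854 \left(\frac{1}{2} \left(- \frac{1}{30}\right) + 140\right) = - 854 \left(- \frac{1}{60} + 140\right) = \left(-854\right) \frac{8399}{60} = - \frac{3586373}{30} \approx -1.1955 \cdot 10^{5}$)
$W = - \frac{3661343}{30}$ ($W = \left(- \frac{3586373}{30} + 96\right) - 2595 = - \frac{3583493}{30} - 2595 = - \frac{3661343}{30} \approx -1.2204 \cdot 10^{5}$)
$\left(W - 13565\right) + m = \left(- \frac{3661343}{30} - 13565\right) + 13341 = - \frac{4068293}{30} + 13341 = - \frac{3668063}{30}$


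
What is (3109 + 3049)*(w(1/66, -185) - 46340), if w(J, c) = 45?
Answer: -285084610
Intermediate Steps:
(3109 + 3049)*(w(1/66, -185) - 46340) = (3109 + 3049)*(45 - 46340) = 6158*(-46295) = -285084610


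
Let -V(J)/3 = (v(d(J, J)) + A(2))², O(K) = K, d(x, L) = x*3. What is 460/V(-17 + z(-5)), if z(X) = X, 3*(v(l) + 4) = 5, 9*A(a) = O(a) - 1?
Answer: -621/20 ≈ -31.050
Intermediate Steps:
d(x, L) = 3*x
A(a) = -⅑ + a/9 (A(a) = (a - 1)/9 = (-1 + a)/9 = -⅑ + a/9)
v(l) = -7/3 (v(l) = -4 + (⅓)*5 = -4 + 5/3 = -7/3)
V(J) = -400/27 (V(J) = -3*(-7/3 + (-⅑ + (⅑)*2))² = -3*(-7/3 + (-⅑ + 2/9))² = -3*(-7/3 + ⅑)² = -3*(-20/9)² = -3*400/81 = -400/27)
460/V(-17 + z(-5)) = 460/(-400/27) = 460*(-27/400) = -621/20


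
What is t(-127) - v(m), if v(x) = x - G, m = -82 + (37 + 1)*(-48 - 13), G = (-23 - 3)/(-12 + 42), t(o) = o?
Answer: 34082/15 ≈ 2272.1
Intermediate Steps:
G = -13/15 (G = -26/30 = -26*1/30 = -13/15 ≈ -0.86667)
m = -2400 (m = -82 + 38*(-61) = -82 - 2318 = -2400)
v(x) = 13/15 + x (v(x) = x - 1*(-13/15) = x + 13/15 = 13/15 + x)
t(-127) - v(m) = -127 - (13/15 - 2400) = -127 - 1*(-35987/15) = -127 + 35987/15 = 34082/15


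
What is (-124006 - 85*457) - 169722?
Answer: -332573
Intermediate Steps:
(-124006 - 85*457) - 169722 = (-124006 - 38845) - 169722 = -162851 - 169722 = -332573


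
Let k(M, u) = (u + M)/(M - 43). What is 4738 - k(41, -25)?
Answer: 4746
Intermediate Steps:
k(M, u) = (M + u)/(-43 + M)
4738 - k(41, -25) = 4738 - (41 - 25)/(-43 + 41) = 4738 - 16/(-2) = 4738 - (-1)*16/2 = 4738 - 1*(-8) = 4738 + 8 = 4746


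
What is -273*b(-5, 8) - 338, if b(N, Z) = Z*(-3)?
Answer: 6214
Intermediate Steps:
b(N, Z) = -3*Z
-273*b(-5, 8) - 338 = -(-819)*8 - 338 = -273*(-24) - 338 = 6552 - 338 = 6214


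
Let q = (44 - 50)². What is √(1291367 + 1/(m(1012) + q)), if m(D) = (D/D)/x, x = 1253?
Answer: 14*√13406642267974/45109 ≈ 1136.4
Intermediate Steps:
m(D) = 1/1253 (m(D) = (D/D)/1253 = 1*(1/1253) = 1/1253)
q = 36 (q = (-6)² = 36)
√(1291367 + 1/(m(1012) + q)) = √(1291367 + 1/(1/1253 + 36)) = √(1291367 + 1/(45109/1253)) = √(1291367 + 1253/45109) = √(58252275256/45109) = 14*√13406642267974/45109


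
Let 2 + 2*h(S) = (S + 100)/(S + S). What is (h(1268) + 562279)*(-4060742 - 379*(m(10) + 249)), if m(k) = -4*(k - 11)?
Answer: -1481773490690067/634 ≈ -2.3372e+12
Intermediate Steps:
h(S) = -1 + (100 + S)/(4*S) (h(S) = -1 + ((S + 100)/(S + S))/2 = -1 + ((100 + S)/((2*S)))/2 = -1 + ((100 + S)*(1/(2*S)))/2 = -1 + ((100 + S)/(2*S))/2 = -1 + (100 + S)/(4*S))
m(k) = 44 - 4*k (m(k) = -4*(-11 + k) = 44 - 4*k)
(h(1268) + 562279)*(-4060742 - 379*(m(10) + 249)) = ((-3/4 + 25/1268) + 562279)*(-4060742 - 379*((44 - 4*10) + 249)) = ((-3/4 + 25*(1/1268)) + 562279)*(-4060742 - 379*((44 - 40) + 249)) = ((-3/4 + 25/1268) + 562279)*(-4060742 - 379*(4 + 249)) = (-463/634 + 562279)*(-4060742 - 379*253) = 356484423*(-4060742 - 95887)/634 = (356484423/634)*(-4156629) = -1481773490690067/634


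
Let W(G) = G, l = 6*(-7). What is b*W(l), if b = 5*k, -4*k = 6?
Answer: 315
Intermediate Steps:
k = -3/2 (k = -¼*6 = -3/2 ≈ -1.5000)
l = -42
b = -15/2 (b = 5*(-3/2) = -15/2 ≈ -7.5000)
b*W(l) = -15/2*(-42) = 315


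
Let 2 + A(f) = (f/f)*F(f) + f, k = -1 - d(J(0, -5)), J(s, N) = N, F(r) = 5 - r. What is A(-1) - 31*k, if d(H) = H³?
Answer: -3841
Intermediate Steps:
k = 124 (k = -1 - 1*(-5)³ = -1 - 1*(-125) = -1 + 125 = 124)
A(f) = 3 (A(f) = -2 + ((f/f)*(5 - f) + f) = -2 + (1*(5 - f) + f) = -2 + ((5 - f) + f) = -2 + 5 = 3)
A(-1) - 31*k = 3 - 31*124 = 3 - 3844 = -3841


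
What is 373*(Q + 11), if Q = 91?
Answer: 38046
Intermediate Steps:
373*(Q + 11) = 373*(91 + 11) = 373*102 = 38046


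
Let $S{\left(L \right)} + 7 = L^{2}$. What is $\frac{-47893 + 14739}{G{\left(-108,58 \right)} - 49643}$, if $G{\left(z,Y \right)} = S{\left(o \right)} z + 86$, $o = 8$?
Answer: $\frac{33154}{55713} \approx 0.59509$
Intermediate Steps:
$S{\left(L \right)} = -7 + L^{2}$
$G{\left(z,Y \right)} = 86 + 57 z$ ($G{\left(z,Y \right)} = \left(-7 + 8^{2}\right) z + 86 = \left(-7 + 64\right) z + 86 = 57 z + 86 = 86 + 57 z$)
$\frac{-47893 + 14739}{G{\left(-108,58 \right)} - 49643} = \frac{-47893 + 14739}{\left(86 + 57 \left(-108\right)\right) - 49643} = - \frac{33154}{\left(86 - 6156\right) - 49643} = - \frac{33154}{-6070 - 49643} = - \frac{33154}{-55713} = \left(-33154\right) \left(- \frac{1}{55713}\right) = \frac{33154}{55713}$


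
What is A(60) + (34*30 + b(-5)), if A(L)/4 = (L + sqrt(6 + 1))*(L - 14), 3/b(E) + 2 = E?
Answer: 84417/7 + 184*sqrt(7) ≈ 12546.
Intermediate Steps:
b(E) = 3/(-2 + E)
A(L) = 4*(-14 + L)*(L + sqrt(7)) (A(L) = 4*((L + sqrt(6 + 1))*(L - 14)) = 4*((L + sqrt(7))*(-14 + L)) = 4*((-14 + L)*(L + sqrt(7))) = 4*(-14 + L)*(L + sqrt(7)))
A(60) + (34*30 + b(-5)) = (-56*60 - 56*sqrt(7) + 4*60**2 + 4*60*sqrt(7)) + (34*30 + 3/(-2 - 5)) = (-3360 - 56*sqrt(7) + 4*3600 + 240*sqrt(7)) + (1020 + 3/(-7)) = (-3360 - 56*sqrt(7) + 14400 + 240*sqrt(7)) + (1020 + 3*(-1/7)) = (11040 + 184*sqrt(7)) + (1020 - 3/7) = (11040 + 184*sqrt(7)) + 7137/7 = 84417/7 + 184*sqrt(7)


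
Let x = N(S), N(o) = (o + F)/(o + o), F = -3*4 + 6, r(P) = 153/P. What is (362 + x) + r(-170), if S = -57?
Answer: 34357/95 ≈ 361.65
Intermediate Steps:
F = -6 (F = -12 + 6 = -6)
N(o) = (-6 + o)/(2*o) (N(o) = (o - 6)/(o + o) = (-6 + o)/((2*o)) = (-6 + o)*(1/(2*o)) = (-6 + o)/(2*o))
x = 21/38 (x = (½)*(-6 - 57)/(-57) = (½)*(-1/57)*(-63) = 21/38 ≈ 0.55263)
(362 + x) + r(-170) = (362 + 21/38) + 153/(-170) = 13777/38 + 153*(-1/170) = 13777/38 - 9/10 = 34357/95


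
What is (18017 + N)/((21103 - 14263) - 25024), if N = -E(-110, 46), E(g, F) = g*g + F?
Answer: -5871/18184 ≈ -0.32287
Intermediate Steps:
E(g, F) = F + g² (E(g, F) = g² + F = F + g²)
N = -12146 (N = -(46 + (-110)²) = -(46 + 12100) = -1*12146 = -12146)
(18017 + N)/((21103 - 14263) - 25024) = (18017 - 12146)/((21103 - 14263) - 25024) = 5871/(6840 - 25024) = 5871/(-18184) = 5871*(-1/18184) = -5871/18184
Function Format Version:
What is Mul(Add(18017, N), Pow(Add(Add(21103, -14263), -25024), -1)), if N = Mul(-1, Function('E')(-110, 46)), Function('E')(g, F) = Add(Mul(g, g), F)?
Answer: Rational(-5871, 18184) ≈ -0.32287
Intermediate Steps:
Function('E')(g, F) = Add(F, Pow(g, 2)) (Function('E')(g, F) = Add(Pow(g, 2), F) = Add(F, Pow(g, 2)))
N = -12146 (N = Mul(-1, Add(46, Pow(-110, 2))) = Mul(-1, Add(46, 12100)) = Mul(-1, 12146) = -12146)
Mul(Add(18017, N), Pow(Add(Add(21103, -14263), -25024), -1)) = Mul(Add(18017, -12146), Pow(Add(Add(21103, -14263), -25024), -1)) = Mul(5871, Pow(Add(6840, -25024), -1)) = Mul(5871, Pow(-18184, -1)) = Mul(5871, Rational(-1, 18184)) = Rational(-5871, 18184)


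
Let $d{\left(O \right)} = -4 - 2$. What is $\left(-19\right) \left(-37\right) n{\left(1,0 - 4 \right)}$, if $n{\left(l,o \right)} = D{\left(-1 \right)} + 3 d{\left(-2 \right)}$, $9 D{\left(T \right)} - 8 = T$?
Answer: $- \frac{108965}{9} \approx -12107.0$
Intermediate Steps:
$d{\left(O \right)} = -6$
$D{\left(T \right)} = \frac{8}{9} + \frac{T}{9}$
$n{\left(l,o \right)} = - \frac{155}{9}$ ($n{\left(l,o \right)} = \left(\frac{8}{9} + \frac{1}{9} \left(-1\right)\right) + 3 \left(-6\right) = \left(\frac{8}{9} - \frac{1}{9}\right) - 18 = \frac{7}{9} - 18 = - \frac{155}{9}$)
$\left(-19\right) \left(-37\right) n{\left(1,0 - 4 \right)} = \left(-19\right) \left(-37\right) \left(- \frac{155}{9}\right) = 703 \left(- \frac{155}{9}\right) = - \frac{108965}{9}$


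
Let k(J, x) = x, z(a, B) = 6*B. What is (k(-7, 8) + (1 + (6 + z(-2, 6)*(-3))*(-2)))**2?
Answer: 45369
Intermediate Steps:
(k(-7, 8) + (1 + (6 + z(-2, 6)*(-3))*(-2)))**2 = (8 + (1 + (6 + (6*6)*(-3))*(-2)))**2 = (8 + (1 + (6 + 36*(-3))*(-2)))**2 = (8 + (1 + (6 - 108)*(-2)))**2 = (8 + (1 - 102*(-2)))**2 = (8 + (1 + 204))**2 = (8 + 205)**2 = 213**2 = 45369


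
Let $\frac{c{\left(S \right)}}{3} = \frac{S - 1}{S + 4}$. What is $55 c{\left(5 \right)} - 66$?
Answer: $\frac{22}{3} \approx 7.3333$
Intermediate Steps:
$c{\left(S \right)} = \frac{3 \left(-1 + S\right)}{4 + S}$ ($c{\left(S \right)} = 3 \frac{S - 1}{S + 4} = 3 \frac{-1 + S}{4 + S} = \frac{3 \left(-1 + S\right)}{4 + S}$)
$55 c{\left(5 \right)} - 66 = 55 \frac{3 \left(-1 + 5\right)}{4 + 5} - 66 = 55 \cdot 3 \cdot \frac{1}{9} \cdot 4 - 66 = 55 \cdot \frac{4}{3} - 66 = \frac{220}{3} - 66 = \frac{22}{3}$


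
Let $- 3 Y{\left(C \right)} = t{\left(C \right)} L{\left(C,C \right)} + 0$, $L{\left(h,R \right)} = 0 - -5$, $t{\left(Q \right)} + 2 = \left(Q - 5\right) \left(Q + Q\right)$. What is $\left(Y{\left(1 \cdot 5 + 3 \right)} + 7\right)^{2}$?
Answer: $\frac{43681}{9} \approx 4853.4$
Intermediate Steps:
$t{\left(Q \right)} = -2 + 2 Q \left(-5 + Q\right)$ ($t{\left(Q \right)} = -2 + \left(Q - 5\right) \left(Q + Q\right) = -2 + \left(-5 + Q\right) 2 Q = -2 + 2 Q \left(-5 + Q\right)$)
$L{\left(h,R \right)} = 5$ ($L{\left(h,R \right)} = 0 + 5 = 5$)
$Y{\left(C \right)} = \frac{10}{3} - \frac{10 C^{2}}{3} + \frac{50 C}{3}$ ($Y{\left(C \right)} = - \frac{\left(-2 - 10 C + 2 C^{2}\right) 5 + 0}{3} = - \frac{\left(-10 - 50 C + 10 C^{2}\right) + 0}{3} = - \frac{-10 - 50 C + 10 C^{2}}{3} = \frac{10}{3} - \frac{10 C^{2}}{3} + \frac{50 C}{3}$)
$\left(Y{\left(1 \cdot 5 + 3 \right)} + 7\right)^{2} = \left(\left(\frac{10}{3} - \frac{10 \left(1 \cdot 5 + 3\right)^{2}}{3} + \frac{50 \left(1 \cdot 5 + 3\right)}{3}\right) + 7\right)^{2} = \left(\left(\frac{10}{3} - \frac{10 \left(5 + 3\right)^{2}}{3} + \frac{50 \left(5 + 3\right)}{3}\right) + 7\right)^{2} = \left(\left(\frac{10}{3} - \frac{10 \cdot 8^{2}}{3} + \frac{50}{3} \cdot 8\right) + 7\right)^{2} = \left(\left(\frac{10}{3} - \frac{640}{3} + \frac{400}{3}\right) + 7\right)^{2} = \left(- \frac{230}{3} + 7\right)^{2} = \left(- \frac{209}{3}\right)^{2} = \frac{43681}{9}$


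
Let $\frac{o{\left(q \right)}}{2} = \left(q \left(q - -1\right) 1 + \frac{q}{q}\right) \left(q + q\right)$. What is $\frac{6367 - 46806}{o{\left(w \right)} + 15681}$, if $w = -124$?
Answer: $\frac{40439}{7549807} \approx 0.0053563$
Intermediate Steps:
$o{\left(q \right)} = 4 q \left(1 + q \left(1 + q\right)\right)$ ($o{\left(q \right)} = 2 \left(q \left(q - -1\right) 1 + \frac{q}{q}\right) \left(q + q\right) = 2 \left(q \left(q + 1\right) 1 + 1\right) 2 q = 2 \left(q \left(1 + q\right) 1 + 1\right) 2 q = 2 \left(q \left(1 + q\right) + 1\right) 2 q = 2 \left(1 + q \left(1 + q\right)\right) 2 q = 2 \cdot 2 q \left(1 + q \left(1 + q\right)\right) = 4 q \left(1 + q \left(1 + q\right)\right)$)
$\frac{6367 - 46806}{o{\left(w \right)} + 15681} = \frac{6367 - 46806}{4 \left(-124\right) \left(1 - 124 + \left(-124\right)^{2}\right) + 15681} = - \frac{40439}{4 \left(-124\right) \left(1 - 124 + 15376\right) + 15681} = - \frac{40439}{4 \left(-124\right) 15253 + 15681} = - \frac{40439}{-7565488 + 15681} = - \frac{40439}{-7549807} = \left(-40439\right) \left(- \frac{1}{7549807}\right) = \frac{40439}{7549807}$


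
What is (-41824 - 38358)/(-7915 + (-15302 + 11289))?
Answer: 40091/5964 ≈ 6.7222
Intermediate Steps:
(-41824 - 38358)/(-7915 + (-15302 + 11289)) = -80182/(-7915 - 4013) = -80182/(-11928) = -80182*(-1/11928) = 40091/5964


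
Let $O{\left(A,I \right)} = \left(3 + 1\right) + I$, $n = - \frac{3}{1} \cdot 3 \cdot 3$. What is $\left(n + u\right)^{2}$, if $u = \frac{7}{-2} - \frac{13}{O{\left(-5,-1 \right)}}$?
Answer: $\frac{43681}{36} \approx 1213.4$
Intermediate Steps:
$n = -27$ ($n = \left(-3\right) 1 \cdot 3 \cdot 3 = \left(-3\right) 3 \cdot 3 = \left(-9\right) 3 = -27$)
$O{\left(A,I \right)} = 4 + I$
$u = - \frac{47}{6}$ ($u = \frac{7}{-2} - \frac{13}{4 - 1} = 7 \left(- \frac{1}{2}\right) - \frac{13}{3} = - \frac{7}{2} - \frac{13}{3} = - \frac{47}{6} \approx -7.8333$)
$\left(n + u\right)^{2} = \left(-27 - \frac{47}{6}\right)^{2} = \left(- \frac{209}{6}\right)^{2} = \frac{43681}{36}$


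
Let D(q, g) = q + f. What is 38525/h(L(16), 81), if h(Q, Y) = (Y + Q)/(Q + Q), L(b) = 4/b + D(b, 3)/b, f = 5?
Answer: 1926250/1321 ≈ 1458.2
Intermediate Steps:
D(q, g) = 5 + q (D(q, g) = q + 5 = 5 + q)
L(b) = 4/b + (5 + b)/b
h(Q, Y) = (Q + Y)/(2*Q) (h(Q, Y) = (Q + Y)/((2*Q)) = (Q + Y)*(1/(2*Q)) = (Q + Y)/(2*Q))
38525/h(L(16), 81) = 38525/((((9 + 16)/16 + 81)/(2*(((9 + 16)/16))))) = 38525/((((1/16)*25 + 81)/(2*(((1/16)*25))))) = 38525/(((25/16 + 81)/(2*(25/16)))) = 38525/(((1/2)*(16/25)*(1321/16))) = 38525/(1321/50) = 38525*(50/1321) = 1926250/1321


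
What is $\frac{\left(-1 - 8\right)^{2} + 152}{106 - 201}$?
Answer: $- \frac{233}{95} \approx -2.4526$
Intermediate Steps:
$\frac{\left(-1 - 8\right)^{2} + 152}{106 - 201} = \frac{\left(-9\right)^{2} + 152}{-95} = \left(81 + 152\right) \left(- \frac{1}{95}\right) = 233 \left(- \frac{1}{95}\right) = - \frac{233}{95}$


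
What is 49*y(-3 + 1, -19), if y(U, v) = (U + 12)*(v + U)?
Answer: -10290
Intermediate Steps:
y(U, v) = (12 + U)*(U + v)
49*y(-3 + 1, -19) = 49*((-3 + 1)² + 12*(-3 + 1) + 12*(-19) + (-3 + 1)*(-19)) = 49*((-2)² + 12*(-2) - 228 - 2*(-19)) = 49*(4 - 24 - 228 + 38) = 49*(-210) = -10290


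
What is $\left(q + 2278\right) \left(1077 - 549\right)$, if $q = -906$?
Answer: $724416$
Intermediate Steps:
$\left(q + 2278\right) \left(1077 - 549\right) = \left(-906 + 2278\right) \left(1077 - 549\right) = 1372 \cdot 528 = 724416$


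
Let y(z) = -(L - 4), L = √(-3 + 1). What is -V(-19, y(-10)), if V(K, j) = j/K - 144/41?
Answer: 2900/779 - I*√2/19 ≈ 3.7227 - 0.074432*I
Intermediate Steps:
L = I*√2 (L = √(-2) = I*√2 ≈ 1.4142*I)
y(z) = 4 - I*√2 (y(z) = -(I*√2 - 4) = -(-4 + I*√2) = 4 - I*√2)
V(K, j) = -144/41 + j/K (V(K, j) = j/K - 144*1/41 = j/K - 144/41 = -144/41 + j/K)
-V(-19, y(-10)) = -(-144/41 + (4 - I*√2)/(-19)) = -(-144/41 + (4 - I*√2)*(-1/19)) = -(-144/41 + (-4/19 + I*√2/19)) = -(-2900/779 + I*√2/19) = 2900/779 - I*√2/19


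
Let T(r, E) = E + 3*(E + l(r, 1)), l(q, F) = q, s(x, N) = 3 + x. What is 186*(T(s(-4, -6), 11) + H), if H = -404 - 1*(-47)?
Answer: -58776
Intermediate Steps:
H = -357 (H = -404 + 47 = -357)
T(r, E) = 3*r + 4*E (T(r, E) = E + 3*(E + r) = E + (3*E + 3*r) = 3*r + 4*E)
186*(T(s(-4, -6), 11) + H) = 186*((3*(3 - 4) + 4*11) - 357) = 186*((3*(-1) + 44) - 357) = 186*((-3 + 44) - 357) = 186*(41 - 357) = 186*(-316) = -58776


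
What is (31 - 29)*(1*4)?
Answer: 8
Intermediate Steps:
(31 - 29)*(1*4) = 2*4 = 8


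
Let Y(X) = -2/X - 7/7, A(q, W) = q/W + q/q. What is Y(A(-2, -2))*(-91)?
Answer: 182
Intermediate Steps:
A(q, W) = 1 + q/W (A(q, W) = q/W + 1 = 1 + q/W)
Y(X) = -1 - 2/X (Y(X) = -2/X - 7*⅐ = -2/X - 1 = -1 - 2/X)
Y(A(-2, -2))*(-91) = ((-2 - (-2 - 2)/(-2))/(((-2 - 2)/(-2))))*(-91) = ((-2 - (-1)*(-4)/2)/((-½*(-4))))*(-91) = ((-2 - 1*2)/2)*(-91) = ((-2 - 2)/2)*(-91) = ((½)*(-4))*(-91) = -2*(-91) = 182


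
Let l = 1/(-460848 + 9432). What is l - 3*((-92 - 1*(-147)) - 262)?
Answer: 280329335/451416 ≈ 621.00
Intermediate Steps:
l = -1/451416 (l = 1/(-451416) = -1/451416 ≈ -2.2153e-6)
l - 3*((-92 - 1*(-147)) - 262) = -1/451416 - 3*((-92 - 1*(-147)) - 262) = -1/451416 - 3*((-92 + 147) - 262) = -1/451416 - 3*(55 - 262) = -1/451416 - 3*(-207) = -1/451416 + 621 = 280329335/451416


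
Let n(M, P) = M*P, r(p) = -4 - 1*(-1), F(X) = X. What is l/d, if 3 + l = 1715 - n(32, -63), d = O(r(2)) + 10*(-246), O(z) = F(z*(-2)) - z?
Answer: -3728/2451 ≈ -1.5210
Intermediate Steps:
r(p) = -3 (r(p) = -4 + 1 = -3)
O(z) = -3*z (O(z) = z*(-2) - z = -2*z - z = -3*z)
d = -2451 (d = -3*(-3) + 10*(-246) = 9 - 2460 = -2451)
l = 3728 (l = -3 + (1715 - 32*(-63)) = -3 + (1715 - 1*(-2016)) = -3 + (1715 + 2016) = -3 + 3731 = 3728)
l/d = 3728/(-2451) = 3728*(-1/2451) = -3728/2451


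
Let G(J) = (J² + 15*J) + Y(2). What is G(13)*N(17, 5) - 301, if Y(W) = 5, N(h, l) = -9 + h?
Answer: 2651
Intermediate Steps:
G(J) = 5 + J² + 15*J (G(J) = (J² + 15*J) + 5 = 5 + J² + 15*J)
G(13)*N(17, 5) - 301 = (5 + 13² + 15*13)*(-9 + 17) - 301 = (5 + 169 + 195)*8 - 301 = 369*8 - 301 = 2952 - 301 = 2651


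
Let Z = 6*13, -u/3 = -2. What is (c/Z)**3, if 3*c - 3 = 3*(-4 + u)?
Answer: 1/17576 ≈ 5.6896e-5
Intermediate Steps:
u = 6 (u = -3*(-2) = 6)
c = 3 (c = 1 + (3*(-4 + 6))/3 = 1 + (3*2)/3 = 1 + (1/3)*6 = 1 + 2 = 3)
Z = 78
(c/Z)**3 = (3/78)**3 = (3*(1/78))**3 = (1/26)**3 = 1/17576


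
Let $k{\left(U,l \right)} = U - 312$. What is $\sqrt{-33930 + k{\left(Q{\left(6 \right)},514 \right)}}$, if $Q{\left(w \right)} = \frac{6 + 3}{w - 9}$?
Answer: $3 i \sqrt{3805} \approx 185.05 i$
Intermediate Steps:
$Q{\left(w \right)} = \frac{9}{-9 + w}$
$k{\left(U,l \right)} = -312 + U$
$\sqrt{-33930 + k{\left(Q{\left(6 \right)},514 \right)}} = \sqrt{-33930 - \left(312 - \frac{9}{-9 + 6}\right)} = \sqrt{-33930 - \left(312 - \frac{9}{-3}\right)} = \sqrt{-33930 + \left(-312 + 9 \left(- \frac{1}{3}\right)\right)} = \sqrt{-33930 - 315} = \sqrt{-34245} = 3 i \sqrt{3805}$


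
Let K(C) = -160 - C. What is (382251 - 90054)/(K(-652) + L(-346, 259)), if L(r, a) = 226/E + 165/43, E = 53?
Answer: 665916963/1139731 ≈ 584.28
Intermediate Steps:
L(r, a) = 18463/2279 (L(r, a) = 226/53 + 165/43 = 18463/2279)
(382251 - 90054)/(K(-652) + L(-346, 259)) = (382251 - 90054)/((-160 - 1*(-652)) + 18463/2279) = 292197/((-160 + 652) + 18463/2279) = 292197/(492 + 18463/2279) = 292197/(1139731/2279) = 292197*(2279/1139731) = 665916963/1139731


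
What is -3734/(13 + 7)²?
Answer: -1867/200 ≈ -9.3350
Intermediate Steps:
-3734/(13 + 7)² = -3734/(20²) = -3734/400 = -3734*1/400 = -1867/200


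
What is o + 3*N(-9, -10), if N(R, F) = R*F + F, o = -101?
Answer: 139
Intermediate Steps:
N(R, F) = F + F*R (N(R, F) = F*R + F = F + F*R)
o + 3*N(-9, -10) = -101 + 3*(-10*(1 - 9)) = -101 + 3*(-10*(-8)) = -101 + 3*80 = -101 + 240 = 139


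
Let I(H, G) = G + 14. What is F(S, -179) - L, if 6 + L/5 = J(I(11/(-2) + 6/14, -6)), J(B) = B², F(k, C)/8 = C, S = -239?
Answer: -1722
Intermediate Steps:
F(k, C) = 8*C
I(H, G) = 14 + G
L = 290 (L = -30 + 5*(14 - 6)² = -30 + 5*8² = -30 + 5*64 = -30 + 320 = 290)
F(S, -179) - L = 8*(-179) - 1*290 = -1432 - 290 = -1722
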